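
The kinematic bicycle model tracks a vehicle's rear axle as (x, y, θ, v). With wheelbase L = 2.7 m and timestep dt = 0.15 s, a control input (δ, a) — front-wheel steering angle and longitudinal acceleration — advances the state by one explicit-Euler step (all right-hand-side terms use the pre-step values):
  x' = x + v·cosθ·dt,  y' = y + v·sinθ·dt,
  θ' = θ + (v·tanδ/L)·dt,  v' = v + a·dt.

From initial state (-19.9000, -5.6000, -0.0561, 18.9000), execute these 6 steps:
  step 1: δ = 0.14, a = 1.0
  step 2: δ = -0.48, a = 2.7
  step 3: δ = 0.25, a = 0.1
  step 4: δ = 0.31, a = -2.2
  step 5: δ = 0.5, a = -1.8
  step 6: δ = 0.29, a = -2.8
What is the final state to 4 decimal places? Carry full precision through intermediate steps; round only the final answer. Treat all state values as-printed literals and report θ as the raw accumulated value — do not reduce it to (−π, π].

(-3.8214, -4.9375, 1.0571, 18.4500)

after step 1 (δ=0.14, a=1.0): (-17.069460, -5.758960, 0.091868, 19.050000)
after step 2 (δ=-0.48, a=2.7): (-14.224010, -5.496816, -0.459112, 19.455000)
after step 3 (δ=0.25, a=0.1): (-11.607955, -6.790045, -0.183130, 19.470000)
after step 4 (δ=0.31, a=-2.2): (-8.736290, -7.321891, 0.163358, 19.140000)
after step 5 (δ=0.5, a=-1.8): (-5.903512, -6.854974, 0.744259, 18.870000)
after step 6 (δ=0.29, a=-2.8): (-3.821425, -4.937516, 1.057096, 18.450000)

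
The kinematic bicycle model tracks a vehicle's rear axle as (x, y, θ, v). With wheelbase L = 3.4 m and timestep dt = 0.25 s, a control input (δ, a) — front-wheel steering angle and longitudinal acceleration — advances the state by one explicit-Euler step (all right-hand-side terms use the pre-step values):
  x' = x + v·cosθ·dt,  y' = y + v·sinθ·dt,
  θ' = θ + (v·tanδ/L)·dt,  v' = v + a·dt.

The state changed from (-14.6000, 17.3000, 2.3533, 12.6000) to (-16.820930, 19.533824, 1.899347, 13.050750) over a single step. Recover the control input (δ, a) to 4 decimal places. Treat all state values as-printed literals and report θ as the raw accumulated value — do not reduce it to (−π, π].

δ = -0.4556, a = 1.8030

a = (v'−v)/dt = (0.450750)/0.25 = 1.8030
Δθ = θ'−θ = -0.453953;  (v·dt/L) = 12.6000·0.25/3.4 = 0.926471
tan δ = Δθ·L/(v·dt) = -0.489981  →  δ = -0.4556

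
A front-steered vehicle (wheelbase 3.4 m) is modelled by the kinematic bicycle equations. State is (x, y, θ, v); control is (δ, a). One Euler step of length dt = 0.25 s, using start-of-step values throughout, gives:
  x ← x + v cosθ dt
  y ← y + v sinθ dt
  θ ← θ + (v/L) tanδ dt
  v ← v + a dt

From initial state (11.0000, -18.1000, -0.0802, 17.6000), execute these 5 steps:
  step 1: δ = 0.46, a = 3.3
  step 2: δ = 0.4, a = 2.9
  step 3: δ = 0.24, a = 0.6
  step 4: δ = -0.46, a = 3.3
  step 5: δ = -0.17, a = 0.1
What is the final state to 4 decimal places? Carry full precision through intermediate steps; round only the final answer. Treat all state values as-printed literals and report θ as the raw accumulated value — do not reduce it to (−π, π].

after step 1 (δ=0.46, a=3.3): (15.385857, -18.452502, 0.560969, 18.425000)
after step 2 (δ=0.4, a=2.9): (19.286153, -16.001945, 1.133761, 19.150000)
after step 3 (δ=0.24, a=0.6): (21.312490, -11.664421, 1.478343, 19.300000)
after step 4 (δ=-0.46, a=3.3): (21.757941, -6.860027, 0.775243, 20.125000)
after step 5 (δ=-0.17, a=0.1): (25.351515, -3.338707, 0.521229, 20.150000)

(25.3515, -3.3387, 0.5212, 20.1500)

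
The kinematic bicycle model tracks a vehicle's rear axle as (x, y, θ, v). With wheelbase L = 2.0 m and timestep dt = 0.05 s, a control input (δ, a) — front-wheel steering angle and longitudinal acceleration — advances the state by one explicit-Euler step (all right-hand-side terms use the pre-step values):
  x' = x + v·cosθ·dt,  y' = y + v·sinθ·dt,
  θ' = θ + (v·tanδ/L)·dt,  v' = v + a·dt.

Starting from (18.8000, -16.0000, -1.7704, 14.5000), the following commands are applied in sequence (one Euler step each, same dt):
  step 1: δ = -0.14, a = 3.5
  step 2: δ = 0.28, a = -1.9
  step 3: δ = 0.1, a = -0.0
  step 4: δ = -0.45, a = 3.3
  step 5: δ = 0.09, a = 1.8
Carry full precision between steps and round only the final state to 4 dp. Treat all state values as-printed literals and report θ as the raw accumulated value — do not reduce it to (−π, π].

(18.0827, -19.5750, -1.8222, 14.8350)

after step 1 (δ=-0.14, a=3.5): (18.656246, -16.710605, -1.821484, 14.675000)
after step 2 (δ=0.28, a=-1.9): (18.474225, -17.421420, -1.715988, 14.580000)
after step 3 (δ=0.1, a=-0.0): (18.368752, -18.142749, -1.679416, 14.580000)
after step 4 (δ=-0.45, a=3.3): (18.289724, -18.867453, -1.855489, 14.745000)
after step 5 (δ=0.09, a=1.8): (18.082658, -19.575027, -1.822223, 14.835000)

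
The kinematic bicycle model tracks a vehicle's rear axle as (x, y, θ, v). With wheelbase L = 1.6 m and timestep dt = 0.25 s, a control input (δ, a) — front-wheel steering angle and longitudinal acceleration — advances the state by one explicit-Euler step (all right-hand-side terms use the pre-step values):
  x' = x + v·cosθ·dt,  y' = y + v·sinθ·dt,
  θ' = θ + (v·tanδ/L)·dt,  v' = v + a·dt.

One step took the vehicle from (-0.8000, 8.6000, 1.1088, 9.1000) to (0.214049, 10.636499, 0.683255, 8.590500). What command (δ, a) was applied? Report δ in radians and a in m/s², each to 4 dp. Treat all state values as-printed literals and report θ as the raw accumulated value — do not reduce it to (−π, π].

δ = -0.2908, a = -2.0380

a = (v'−v)/dt = (-0.509500)/0.25 = -2.0380
Δθ = θ'−θ = -0.425545;  (v·dt/L) = 9.1000·0.25/1.6 = 1.421875
tan δ = Δθ·L/(v·dt) = -0.299284  →  δ = -0.2908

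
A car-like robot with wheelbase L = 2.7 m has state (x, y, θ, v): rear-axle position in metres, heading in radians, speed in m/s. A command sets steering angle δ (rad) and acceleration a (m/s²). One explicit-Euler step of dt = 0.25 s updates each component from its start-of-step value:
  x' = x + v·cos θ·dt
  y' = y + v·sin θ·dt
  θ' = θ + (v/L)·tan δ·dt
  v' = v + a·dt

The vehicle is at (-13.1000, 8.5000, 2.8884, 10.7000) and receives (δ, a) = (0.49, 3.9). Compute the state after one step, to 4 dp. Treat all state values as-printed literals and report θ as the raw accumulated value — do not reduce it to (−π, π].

x' = -13.1000 + 10.7000·cos(2.8884)·0.25 = -15.6897
y' = 8.5000 + 10.7000·sin(2.8884)·0.25 = 9.1701
θ' = 2.8884 + (10.7000/2.7)·tan(0.49)·0.25 = 3.4168
v' = 10.7000 + 3.9000·0.25 = 11.6750

(-15.6897, 9.1701, 3.4168, 11.6750)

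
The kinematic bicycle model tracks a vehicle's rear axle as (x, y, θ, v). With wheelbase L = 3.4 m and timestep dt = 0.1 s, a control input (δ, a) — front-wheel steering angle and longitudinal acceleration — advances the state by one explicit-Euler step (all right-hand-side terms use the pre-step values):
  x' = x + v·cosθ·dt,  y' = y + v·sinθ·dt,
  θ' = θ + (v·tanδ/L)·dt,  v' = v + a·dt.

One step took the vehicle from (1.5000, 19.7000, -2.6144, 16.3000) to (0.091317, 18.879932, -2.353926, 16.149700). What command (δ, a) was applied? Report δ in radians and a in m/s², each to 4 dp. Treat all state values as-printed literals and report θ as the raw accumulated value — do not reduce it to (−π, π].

δ = 0.4977, a = -1.5030

a = (v'−v)/dt = (-0.150300)/0.1 = -1.5030
Δθ = θ'−θ = 0.260474;  (v·dt/L) = 16.3000·0.1/3.4 = 0.479412
tan δ = Δθ·L/(v·dt) = 0.543320  →  δ = 0.4977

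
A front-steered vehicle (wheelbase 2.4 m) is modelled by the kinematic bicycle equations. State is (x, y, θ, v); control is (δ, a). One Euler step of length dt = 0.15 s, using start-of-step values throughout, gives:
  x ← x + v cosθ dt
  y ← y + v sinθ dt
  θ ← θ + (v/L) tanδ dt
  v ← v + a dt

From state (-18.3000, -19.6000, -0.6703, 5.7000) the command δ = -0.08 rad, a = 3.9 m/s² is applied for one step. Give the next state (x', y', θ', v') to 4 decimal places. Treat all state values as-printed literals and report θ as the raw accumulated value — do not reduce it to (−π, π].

(-17.6300, -20.1311, -0.6989, 6.2850)

x' = -18.3000 + 5.7000·cos(-0.6703)·0.15 = -17.6300
y' = -19.6000 + 5.7000·sin(-0.6703)·0.15 = -20.1311
θ' = -0.6703 + (5.7000/2.4)·tan(-0.08)·0.15 = -0.6989
v' = 5.7000 + 3.9000·0.15 = 6.2850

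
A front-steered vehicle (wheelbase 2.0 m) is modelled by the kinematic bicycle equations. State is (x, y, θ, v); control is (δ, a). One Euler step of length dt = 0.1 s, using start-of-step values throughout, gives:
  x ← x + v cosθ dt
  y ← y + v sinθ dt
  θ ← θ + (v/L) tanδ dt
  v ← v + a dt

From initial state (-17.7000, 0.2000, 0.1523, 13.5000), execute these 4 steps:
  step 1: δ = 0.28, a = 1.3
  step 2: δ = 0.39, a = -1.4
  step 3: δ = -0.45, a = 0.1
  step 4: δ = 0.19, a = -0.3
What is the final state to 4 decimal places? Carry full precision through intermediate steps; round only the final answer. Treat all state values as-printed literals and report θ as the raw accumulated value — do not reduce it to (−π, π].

after step 1 (δ=0.28, a=1.3): (-16.365627, 0.404811, 0.346399, 13.630000)
after step 2 (δ=0.39, a=-1.4): (-15.083587, 0.867567, 0.626533, 13.490000)
after step 3 (δ=-0.45, a=0.1): (-13.990809, 1.658540, 0.300712, 13.500000)
after step 4 (δ=0.19, a=-0.3): (-12.701389, 2.058411, 0.430528, 13.470000)

(-12.7014, 2.0584, 0.4305, 13.4700)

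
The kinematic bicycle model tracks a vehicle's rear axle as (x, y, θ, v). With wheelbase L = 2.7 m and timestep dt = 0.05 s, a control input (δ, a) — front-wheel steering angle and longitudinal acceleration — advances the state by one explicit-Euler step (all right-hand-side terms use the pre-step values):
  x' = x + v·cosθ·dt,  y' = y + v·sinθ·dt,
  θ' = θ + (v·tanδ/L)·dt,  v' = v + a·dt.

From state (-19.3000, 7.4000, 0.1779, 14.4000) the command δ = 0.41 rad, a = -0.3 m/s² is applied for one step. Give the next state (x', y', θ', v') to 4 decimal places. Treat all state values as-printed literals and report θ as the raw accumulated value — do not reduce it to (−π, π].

(-18.5914, 7.5274, 0.2938, 14.3850)

x' = -19.3000 + 14.4000·cos(0.1779)·0.05 = -18.5914
y' = 7.4000 + 14.4000·sin(0.1779)·0.05 = 7.5274
θ' = 0.1779 + (14.4000/2.7)·tan(0.41)·0.05 = 0.2938
v' = 14.4000 − 0.3000·0.05 = 14.3850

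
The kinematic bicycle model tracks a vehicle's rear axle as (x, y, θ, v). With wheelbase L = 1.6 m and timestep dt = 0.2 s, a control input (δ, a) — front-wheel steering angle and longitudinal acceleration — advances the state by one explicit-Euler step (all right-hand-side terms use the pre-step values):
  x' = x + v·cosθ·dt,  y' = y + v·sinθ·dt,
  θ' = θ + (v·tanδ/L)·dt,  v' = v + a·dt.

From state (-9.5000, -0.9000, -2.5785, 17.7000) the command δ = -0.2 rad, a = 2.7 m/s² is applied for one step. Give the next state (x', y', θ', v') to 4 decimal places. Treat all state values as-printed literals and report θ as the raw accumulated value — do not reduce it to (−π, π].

(-12.4935, -2.7897, -3.0270, 18.2400)

x' = -9.5000 + 17.7000·cos(-2.5785)·0.2 = -12.4935
y' = -0.9000 + 17.7000·sin(-2.5785)·0.2 = -2.7897
θ' = -2.5785 + (17.7000/1.6)·tan(-0.2)·0.2 = -3.0270
v' = 17.7000 + 2.7000·0.2 = 18.2400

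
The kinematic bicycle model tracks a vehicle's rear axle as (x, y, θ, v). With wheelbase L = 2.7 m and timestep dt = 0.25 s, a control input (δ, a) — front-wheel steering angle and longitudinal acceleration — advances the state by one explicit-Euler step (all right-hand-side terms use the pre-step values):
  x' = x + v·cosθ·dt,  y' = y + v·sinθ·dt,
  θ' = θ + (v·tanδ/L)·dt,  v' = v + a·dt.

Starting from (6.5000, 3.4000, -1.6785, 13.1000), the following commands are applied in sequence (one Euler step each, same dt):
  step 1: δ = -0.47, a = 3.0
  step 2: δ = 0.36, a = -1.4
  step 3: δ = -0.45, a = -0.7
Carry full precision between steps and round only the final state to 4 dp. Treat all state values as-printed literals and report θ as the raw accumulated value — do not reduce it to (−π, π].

(3.0488, -5.7277, -2.4158, 13.3250)

after step 1 (δ=-0.47, a=3.0): (6.147952, 0.143977, -2.294644, 13.850000)
after step 2 (δ=0.36, a=-1.4): (3.854834, -2.450347, -1.811942, 13.500000)
after step 3 (δ=-0.45, a=-0.7): (3.048832, -5.727691, -2.415761, 13.325000)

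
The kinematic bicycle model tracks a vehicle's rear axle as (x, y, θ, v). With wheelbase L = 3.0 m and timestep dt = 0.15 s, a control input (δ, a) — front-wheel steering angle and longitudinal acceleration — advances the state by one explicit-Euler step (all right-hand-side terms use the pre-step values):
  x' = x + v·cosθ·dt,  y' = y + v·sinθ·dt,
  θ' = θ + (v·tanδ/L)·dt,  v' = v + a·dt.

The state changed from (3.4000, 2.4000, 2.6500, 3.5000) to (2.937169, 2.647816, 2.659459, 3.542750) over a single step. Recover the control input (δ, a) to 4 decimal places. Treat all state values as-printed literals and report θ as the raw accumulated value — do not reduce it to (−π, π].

a = (v'−v)/dt = (0.042750)/0.15 = 0.2850
Δθ = θ'−θ = 0.009459;  (v·dt/L) = 3.5000·0.15/3.0 = 0.175000
tan δ = Δθ·L/(v·dt) = 0.054051  →  δ = 0.0540

δ = 0.0540, a = 0.2850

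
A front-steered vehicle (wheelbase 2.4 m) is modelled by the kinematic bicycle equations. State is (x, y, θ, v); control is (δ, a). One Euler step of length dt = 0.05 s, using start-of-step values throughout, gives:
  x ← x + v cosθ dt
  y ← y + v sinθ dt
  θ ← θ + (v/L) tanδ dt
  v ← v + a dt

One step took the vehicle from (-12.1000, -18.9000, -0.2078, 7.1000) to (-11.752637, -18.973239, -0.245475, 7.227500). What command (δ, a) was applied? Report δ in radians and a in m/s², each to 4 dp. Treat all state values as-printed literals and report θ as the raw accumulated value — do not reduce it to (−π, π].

δ = -0.2494, a = 2.5500

a = (v'−v)/dt = (0.127500)/0.05 = 2.5500
Δθ = θ'−θ = -0.037675;  (v·dt/L) = 7.1000·0.05/2.4 = 0.147917
tan δ = Δθ·L/(v·dt) = -0.254704  →  δ = -0.2494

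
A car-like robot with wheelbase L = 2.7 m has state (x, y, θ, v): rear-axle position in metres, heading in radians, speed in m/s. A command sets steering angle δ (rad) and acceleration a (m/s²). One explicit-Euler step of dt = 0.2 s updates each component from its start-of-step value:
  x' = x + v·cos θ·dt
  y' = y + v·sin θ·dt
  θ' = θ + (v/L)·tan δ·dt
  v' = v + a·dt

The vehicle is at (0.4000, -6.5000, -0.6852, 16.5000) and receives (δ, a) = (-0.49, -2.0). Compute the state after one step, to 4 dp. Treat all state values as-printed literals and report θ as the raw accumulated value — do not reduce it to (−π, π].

x' = 0.4000 + 16.5000·cos(-0.6852)·0.2 = 2.9552
y' = -6.5000 + 16.5000·sin(-0.6852)·0.2 = -8.5883
θ' = -0.6852 + (16.5000/2.7)·tan(-0.49)·0.2 = -1.3371
v' = 16.5000 − 2.0000·0.2 = 16.1000

(2.9552, -8.5883, -1.3371, 16.1000)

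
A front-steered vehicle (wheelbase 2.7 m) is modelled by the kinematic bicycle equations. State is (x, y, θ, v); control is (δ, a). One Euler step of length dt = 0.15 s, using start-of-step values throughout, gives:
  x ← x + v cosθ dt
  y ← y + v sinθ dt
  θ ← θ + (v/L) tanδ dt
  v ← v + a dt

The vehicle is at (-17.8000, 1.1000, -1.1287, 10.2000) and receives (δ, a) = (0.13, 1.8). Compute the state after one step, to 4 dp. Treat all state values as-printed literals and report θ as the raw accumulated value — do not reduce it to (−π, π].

x' = -17.8000 + 10.2000·cos(-1.1287)·0.15 = -17.1454
y' = 1.1000 + 10.2000·sin(-1.1287)·0.15 = -0.2829
θ' = -1.1287 + (10.2000/2.7)·tan(0.13)·0.15 = -1.0546
v' = 10.2000 + 1.8000·0.15 = 10.4700

(-17.1454, -0.2829, -1.0546, 10.4700)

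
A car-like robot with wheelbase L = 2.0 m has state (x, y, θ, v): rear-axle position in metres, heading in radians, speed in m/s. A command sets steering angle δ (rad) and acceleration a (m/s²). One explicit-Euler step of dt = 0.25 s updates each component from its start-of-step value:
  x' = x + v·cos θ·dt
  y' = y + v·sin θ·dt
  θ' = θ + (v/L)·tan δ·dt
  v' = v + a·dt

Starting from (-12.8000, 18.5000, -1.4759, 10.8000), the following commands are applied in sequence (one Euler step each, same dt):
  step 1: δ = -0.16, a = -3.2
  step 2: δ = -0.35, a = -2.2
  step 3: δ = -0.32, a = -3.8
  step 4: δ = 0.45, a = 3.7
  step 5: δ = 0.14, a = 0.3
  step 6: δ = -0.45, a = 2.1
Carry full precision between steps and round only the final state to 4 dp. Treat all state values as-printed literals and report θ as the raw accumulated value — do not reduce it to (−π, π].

after step 1 (δ=-0.16, a=-3.2): (-12.544164, 15.812148, -1.693762, 10.000000)
after step 2 (δ=-0.35, a=-2.2): (-12.850805, 13.331025, -2.150048, 9.450000)
after step 3 (δ=-0.32, a=-3.8): (-14.144032, 11.353914, -2.541502, 8.500000)
after step 4 (δ=0.45, a=3.7): (-15.897761, 10.153889, -2.028256, 9.425000)
after step 5 (δ=0.14, a=0.3): (-16.938446, 8.039914, -1.862232, 9.500000)
after step 6 (δ=-0.45, a=2.1): (-17.620849, 5.765062, -2.435860, 10.025000)

(-17.6208, 5.7651, -2.4359, 10.0250)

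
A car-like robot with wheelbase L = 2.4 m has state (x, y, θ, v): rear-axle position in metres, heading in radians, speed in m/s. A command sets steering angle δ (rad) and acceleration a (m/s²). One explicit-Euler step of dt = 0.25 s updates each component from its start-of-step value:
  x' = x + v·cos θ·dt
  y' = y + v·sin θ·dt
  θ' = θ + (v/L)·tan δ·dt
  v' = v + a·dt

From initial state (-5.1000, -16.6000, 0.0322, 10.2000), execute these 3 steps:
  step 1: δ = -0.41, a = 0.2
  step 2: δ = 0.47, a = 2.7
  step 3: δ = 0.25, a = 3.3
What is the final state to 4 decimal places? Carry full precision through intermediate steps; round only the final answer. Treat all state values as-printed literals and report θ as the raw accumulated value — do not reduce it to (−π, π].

(2.4922, -17.2779, 0.4033, 11.7500)

after step 1 (δ=-0.41, a=0.2): (-2.551322, -16.517904, -0.429596, 10.250000)
after step 2 (δ=0.47, a=2.7): (-0.221665, -17.585194, 0.112764, 10.925000)
after step 3 (δ=0.25, a=3.3): (2.492238, -17.277860, 0.403348, 11.750000)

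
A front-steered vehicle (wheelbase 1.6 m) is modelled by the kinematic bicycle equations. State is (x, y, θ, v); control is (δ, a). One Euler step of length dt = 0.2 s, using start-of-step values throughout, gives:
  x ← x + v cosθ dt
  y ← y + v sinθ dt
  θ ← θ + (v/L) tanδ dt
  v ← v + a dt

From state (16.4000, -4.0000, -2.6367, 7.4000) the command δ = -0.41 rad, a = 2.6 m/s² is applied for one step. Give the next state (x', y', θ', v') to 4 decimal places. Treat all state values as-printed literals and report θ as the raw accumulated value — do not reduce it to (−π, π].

(15.1047, -4.7159, -3.0387, 7.9200)

x' = 16.4000 + 7.4000·cos(-2.6367)·0.2 = 15.1047
y' = -4.0000 + 7.4000·sin(-2.6367)·0.2 = -4.7159
θ' = -2.6367 + (7.4000/1.6)·tan(-0.41)·0.2 = -3.0387
v' = 7.4000 + 2.6000·0.2 = 7.9200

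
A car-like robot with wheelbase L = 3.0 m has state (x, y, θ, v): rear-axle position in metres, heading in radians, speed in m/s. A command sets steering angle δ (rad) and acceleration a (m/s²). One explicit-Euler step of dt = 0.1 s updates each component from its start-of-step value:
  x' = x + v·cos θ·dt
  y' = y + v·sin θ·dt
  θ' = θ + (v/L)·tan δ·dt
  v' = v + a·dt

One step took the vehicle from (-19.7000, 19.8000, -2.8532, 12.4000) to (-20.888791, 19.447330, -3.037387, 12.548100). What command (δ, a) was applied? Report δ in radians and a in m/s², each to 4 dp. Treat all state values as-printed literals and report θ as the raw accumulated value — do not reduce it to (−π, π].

a = (v'−v)/dt = (0.148100)/0.1 = 1.4810
Δθ = θ'−θ = -0.184187;  (v·dt/L) = 12.4000·0.1/3.0 = 0.413333
tan δ = Δθ·L/(v·dt) = -0.445614  →  δ = -0.4192

δ = -0.4192, a = 1.4810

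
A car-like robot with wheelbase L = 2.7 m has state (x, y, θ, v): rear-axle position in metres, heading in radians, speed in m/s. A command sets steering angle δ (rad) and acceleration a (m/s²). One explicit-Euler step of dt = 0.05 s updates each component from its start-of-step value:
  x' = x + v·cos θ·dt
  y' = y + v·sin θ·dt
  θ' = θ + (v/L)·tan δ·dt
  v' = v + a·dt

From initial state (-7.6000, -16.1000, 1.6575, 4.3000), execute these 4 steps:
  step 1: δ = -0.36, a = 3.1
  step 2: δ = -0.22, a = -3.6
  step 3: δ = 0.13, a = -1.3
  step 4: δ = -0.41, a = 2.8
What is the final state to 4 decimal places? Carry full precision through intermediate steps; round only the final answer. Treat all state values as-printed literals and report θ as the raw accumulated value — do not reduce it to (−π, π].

after step 1 (δ=-0.36, a=3.1): (-7.618618, -15.885808, 1.627527, 4.455000)
after step 2 (δ=-0.22, a=-3.6): (-7.631248, -15.663416, 1.609079, 4.275000)
after step 3 (δ=0.13, a=-1.3): (-7.639429, -15.449823, 1.619429, 4.210000)
after step 4 (δ=-0.41, a=2.8): (-7.649662, -15.239571, 1.585543, 4.350000)

(-7.6497, -15.2396, 1.5855, 4.3500)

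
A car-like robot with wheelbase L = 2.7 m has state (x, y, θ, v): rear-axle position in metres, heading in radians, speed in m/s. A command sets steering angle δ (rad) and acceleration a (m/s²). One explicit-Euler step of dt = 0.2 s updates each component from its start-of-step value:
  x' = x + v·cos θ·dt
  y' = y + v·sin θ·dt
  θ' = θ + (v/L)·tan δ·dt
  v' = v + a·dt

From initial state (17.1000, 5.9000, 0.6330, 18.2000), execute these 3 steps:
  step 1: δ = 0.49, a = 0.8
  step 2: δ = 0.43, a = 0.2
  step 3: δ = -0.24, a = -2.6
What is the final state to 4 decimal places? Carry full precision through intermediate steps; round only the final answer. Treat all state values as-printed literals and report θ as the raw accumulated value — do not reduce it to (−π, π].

(19.3815, 15.0201, 1.6423, 17.8800)

after step 1 (δ=0.49, a=0.8): (20.034773, 8.053301, 1.352086, 18.360000)
after step 2 (δ=0.43, a=0.2): (20.831490, 11.637827, 1.975811, 18.400000)
after step 3 (δ=-0.24, a=-2.6): (19.381451, 15.020103, 1.642271, 17.880000)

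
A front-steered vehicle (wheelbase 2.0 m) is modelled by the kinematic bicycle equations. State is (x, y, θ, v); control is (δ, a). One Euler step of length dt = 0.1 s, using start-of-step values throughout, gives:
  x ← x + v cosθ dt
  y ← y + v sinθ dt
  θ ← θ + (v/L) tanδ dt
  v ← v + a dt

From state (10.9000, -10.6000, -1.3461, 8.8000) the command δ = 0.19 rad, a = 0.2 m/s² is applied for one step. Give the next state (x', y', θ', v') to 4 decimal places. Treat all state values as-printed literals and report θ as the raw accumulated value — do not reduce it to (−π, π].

x' = 10.9000 + 8.8000·cos(-1.3461)·0.1 = 11.0961
y' = -10.6000 + 8.8000·sin(-1.3461)·0.1 = -11.4579
θ' = -1.3461 + (8.8000/2.0)·tan(0.19)·0.1 = -1.2615
v' = 8.8000 + 0.2000·0.1 = 8.8200

(11.0961, -11.4579, -1.2615, 8.8200)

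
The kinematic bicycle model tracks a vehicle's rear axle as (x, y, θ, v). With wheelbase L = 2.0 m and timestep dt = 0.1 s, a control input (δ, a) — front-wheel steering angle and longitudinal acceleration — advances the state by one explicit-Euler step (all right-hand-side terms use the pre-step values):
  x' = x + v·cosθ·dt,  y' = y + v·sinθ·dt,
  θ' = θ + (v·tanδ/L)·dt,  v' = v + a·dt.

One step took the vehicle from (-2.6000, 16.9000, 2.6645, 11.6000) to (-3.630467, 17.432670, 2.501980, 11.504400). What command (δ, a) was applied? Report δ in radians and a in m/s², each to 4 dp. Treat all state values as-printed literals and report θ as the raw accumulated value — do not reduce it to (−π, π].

δ = -0.2732, a = -0.9560

a = (v'−v)/dt = (-0.095600)/0.1 = -0.9560
Δθ = θ'−θ = -0.162520;  (v·dt/L) = 11.6000·0.1/2.0 = 0.580000
tan δ = Δθ·L/(v·dt) = -0.280207  →  δ = -0.2732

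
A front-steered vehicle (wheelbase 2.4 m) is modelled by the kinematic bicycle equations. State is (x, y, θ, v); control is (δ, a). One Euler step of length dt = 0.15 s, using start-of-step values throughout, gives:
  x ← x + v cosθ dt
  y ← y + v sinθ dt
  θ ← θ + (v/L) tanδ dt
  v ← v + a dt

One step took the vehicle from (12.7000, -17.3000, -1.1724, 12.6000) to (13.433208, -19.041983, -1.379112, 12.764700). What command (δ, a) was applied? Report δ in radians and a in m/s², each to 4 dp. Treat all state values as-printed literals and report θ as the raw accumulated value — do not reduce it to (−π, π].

a = (v'−v)/dt = (0.164700)/0.15 = 1.0980
Δθ = θ'−θ = -0.206712;  (v·dt/L) = 12.6000·0.15/2.4 = 0.787500
tan δ = Δθ·L/(v·dt) = -0.262491  →  δ = -0.2567

δ = -0.2567, a = 1.0980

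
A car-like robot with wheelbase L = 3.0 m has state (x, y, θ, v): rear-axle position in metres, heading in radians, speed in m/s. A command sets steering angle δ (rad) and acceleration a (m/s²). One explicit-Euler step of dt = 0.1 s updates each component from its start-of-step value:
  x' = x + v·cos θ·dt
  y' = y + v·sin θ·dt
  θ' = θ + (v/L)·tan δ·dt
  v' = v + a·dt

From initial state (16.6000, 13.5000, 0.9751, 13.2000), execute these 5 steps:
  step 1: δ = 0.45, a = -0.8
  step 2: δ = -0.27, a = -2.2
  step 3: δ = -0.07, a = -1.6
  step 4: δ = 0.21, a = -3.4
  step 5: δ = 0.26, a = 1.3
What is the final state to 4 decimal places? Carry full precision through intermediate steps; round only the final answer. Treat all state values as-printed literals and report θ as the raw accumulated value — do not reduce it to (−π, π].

(19.6356, 19.1553, 1.2369, 12.5300)

after step 1 (δ=0.45, a=-0.8): (17.340633, 14.592641, 1.187644, 13.120000)
after step 2 (δ=-0.27, a=-2.2): (17.831118, 15.809509, 1.066609, 12.900000)
after step 3 (δ=-0.07, a=-1.6): (18.454313, 16.938990, 1.036459, 12.740000)
after step 4 (δ=0.21, a=-3.4): (19.103123, 18.035403, 1.126974, 12.400000)
after step 5 (δ=0.26, a=1.3): (19.635573, 19.155268, 1.236929, 12.530000)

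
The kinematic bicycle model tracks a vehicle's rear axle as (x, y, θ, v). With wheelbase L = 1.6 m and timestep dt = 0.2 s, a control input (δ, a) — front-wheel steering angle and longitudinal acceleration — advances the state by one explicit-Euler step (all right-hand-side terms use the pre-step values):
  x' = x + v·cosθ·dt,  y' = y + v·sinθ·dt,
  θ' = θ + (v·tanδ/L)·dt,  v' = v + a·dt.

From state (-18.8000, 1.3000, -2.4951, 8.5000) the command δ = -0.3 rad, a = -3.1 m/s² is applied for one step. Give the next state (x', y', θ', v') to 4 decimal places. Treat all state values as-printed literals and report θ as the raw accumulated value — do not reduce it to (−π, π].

x' = -18.8000 + 8.5000·cos(-2.4951)·0.2 = -20.1569
y' = 1.3000 + 8.5000·sin(-2.4951)·0.2 = 0.2759
θ' = -2.4951 + (8.5000/1.6)·tan(-0.3)·0.2 = -2.8238
v' = 8.5000 − 3.1000·0.2 = 7.8800

(-20.1569, 0.2759, -2.8238, 7.8800)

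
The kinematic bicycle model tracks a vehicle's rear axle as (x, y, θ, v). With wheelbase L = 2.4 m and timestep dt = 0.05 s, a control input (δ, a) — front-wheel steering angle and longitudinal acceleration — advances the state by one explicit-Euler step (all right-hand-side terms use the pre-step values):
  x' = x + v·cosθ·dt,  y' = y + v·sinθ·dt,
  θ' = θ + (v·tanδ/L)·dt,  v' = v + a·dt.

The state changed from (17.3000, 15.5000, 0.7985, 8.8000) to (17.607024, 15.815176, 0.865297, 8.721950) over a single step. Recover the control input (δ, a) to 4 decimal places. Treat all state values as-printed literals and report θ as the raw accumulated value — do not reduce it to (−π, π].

δ = 0.3494, a = -1.5610

a = (v'−v)/dt = (-0.078050)/0.05 = -1.5610
Δθ = θ'−θ = 0.066797;  (v·dt/L) = 8.8000·0.05/2.4 = 0.183333
tan δ = Δθ·L/(v·dt) = 0.364347  →  δ = 0.3494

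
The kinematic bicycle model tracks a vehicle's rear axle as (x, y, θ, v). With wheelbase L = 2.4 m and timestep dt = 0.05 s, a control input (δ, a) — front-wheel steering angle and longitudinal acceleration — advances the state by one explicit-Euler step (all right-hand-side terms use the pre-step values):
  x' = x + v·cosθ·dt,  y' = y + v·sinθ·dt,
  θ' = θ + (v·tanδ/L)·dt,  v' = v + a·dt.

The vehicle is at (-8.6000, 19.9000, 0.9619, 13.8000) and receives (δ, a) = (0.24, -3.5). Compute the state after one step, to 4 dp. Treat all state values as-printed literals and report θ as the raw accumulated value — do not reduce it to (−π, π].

(-8.2053, 20.4660, 1.0323, 13.6250)

x' = -8.6000 + 13.8000·cos(0.9619)·0.05 = -8.2053
y' = 19.9000 + 13.8000·sin(0.9619)·0.05 = 20.4660
θ' = 0.9619 + (13.8000/2.4)·tan(0.24)·0.05 = 1.0323
v' = 13.8000 − 3.5000·0.05 = 13.6250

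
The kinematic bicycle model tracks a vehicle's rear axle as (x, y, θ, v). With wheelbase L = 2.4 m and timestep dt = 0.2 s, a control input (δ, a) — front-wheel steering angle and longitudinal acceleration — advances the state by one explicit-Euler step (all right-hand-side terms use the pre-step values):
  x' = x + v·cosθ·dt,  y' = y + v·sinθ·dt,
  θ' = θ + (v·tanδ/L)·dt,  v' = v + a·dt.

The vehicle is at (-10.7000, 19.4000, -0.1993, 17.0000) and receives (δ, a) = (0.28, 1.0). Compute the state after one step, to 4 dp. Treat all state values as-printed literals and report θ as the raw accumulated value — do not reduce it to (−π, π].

(-7.3673, 18.7269, 0.2081, 17.2000)

x' = -10.7000 + 17.0000·cos(-0.1993)·0.2 = -7.3673
y' = 19.4000 + 17.0000·sin(-0.1993)·0.2 = 18.7269
θ' = -0.1993 + (17.0000/2.4)·tan(0.28)·0.2 = 0.2081
v' = 17.0000 + 1.0000·0.2 = 17.2000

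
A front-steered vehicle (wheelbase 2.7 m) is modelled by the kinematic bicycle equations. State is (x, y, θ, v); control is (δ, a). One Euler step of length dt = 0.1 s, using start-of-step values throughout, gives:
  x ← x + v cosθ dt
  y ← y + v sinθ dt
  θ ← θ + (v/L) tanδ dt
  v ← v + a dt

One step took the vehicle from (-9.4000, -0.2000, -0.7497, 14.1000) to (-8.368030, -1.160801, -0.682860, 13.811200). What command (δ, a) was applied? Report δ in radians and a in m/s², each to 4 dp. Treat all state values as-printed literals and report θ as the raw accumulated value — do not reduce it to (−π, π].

δ = 0.1273, a = -2.8880

a = (v'−v)/dt = (-0.288800)/0.1 = -2.8880
Δθ = θ'−θ = 0.066840;  (v·dt/L) = 14.1000·0.1/2.7 = 0.522222
tan δ = Δθ·L/(v·dt) = 0.127991  →  δ = 0.1273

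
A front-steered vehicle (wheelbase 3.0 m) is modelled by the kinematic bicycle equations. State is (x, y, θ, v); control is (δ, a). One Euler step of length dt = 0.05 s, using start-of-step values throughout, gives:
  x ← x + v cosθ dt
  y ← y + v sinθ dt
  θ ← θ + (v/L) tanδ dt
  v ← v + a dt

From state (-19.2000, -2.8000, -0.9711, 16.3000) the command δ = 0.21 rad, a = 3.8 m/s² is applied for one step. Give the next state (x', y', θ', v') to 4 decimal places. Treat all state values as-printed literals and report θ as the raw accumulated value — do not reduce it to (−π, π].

(-18.7400, -3.4728, -0.9132, 16.4900)

x' = -19.2000 + 16.3000·cos(-0.9711)·0.05 = -18.7400
y' = -2.8000 + 16.3000·sin(-0.9711)·0.05 = -3.4728
θ' = -0.9711 + (16.3000/3.0)·tan(0.21)·0.05 = -0.9132
v' = 16.3000 + 3.8000·0.05 = 16.4900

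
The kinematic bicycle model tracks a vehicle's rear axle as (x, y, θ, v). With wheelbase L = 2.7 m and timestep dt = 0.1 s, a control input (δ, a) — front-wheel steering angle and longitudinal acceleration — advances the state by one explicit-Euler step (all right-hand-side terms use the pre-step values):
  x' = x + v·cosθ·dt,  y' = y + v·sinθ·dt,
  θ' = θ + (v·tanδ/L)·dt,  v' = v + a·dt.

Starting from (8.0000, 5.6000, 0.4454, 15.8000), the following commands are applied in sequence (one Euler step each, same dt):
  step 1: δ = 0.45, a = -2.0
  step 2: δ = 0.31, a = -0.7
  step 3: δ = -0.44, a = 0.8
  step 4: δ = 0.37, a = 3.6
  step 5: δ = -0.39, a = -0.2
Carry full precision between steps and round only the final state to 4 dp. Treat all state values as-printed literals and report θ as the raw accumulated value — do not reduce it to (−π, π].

(13.8234, 10.7002, 0.6235, 15.9500)

after step 1 (δ=0.45, a=-2.0): (9.425853, 6.280694, 0.728077, 15.600000)
after step 2 (δ=0.31, a=-0.7): (10.590323, 7.318773, 0.913155, 15.530000)
after step 3 (δ=-0.44, a=0.8): (11.539598, 8.547873, 0.642369, 15.610000)
after step 4 (δ=0.37, a=3.6): (12.789458, 9.483058, 0.866611, 15.970000)
after step 5 (δ=-0.39, a=-0.2): (13.823376, 10.700195, 0.623480, 15.950000)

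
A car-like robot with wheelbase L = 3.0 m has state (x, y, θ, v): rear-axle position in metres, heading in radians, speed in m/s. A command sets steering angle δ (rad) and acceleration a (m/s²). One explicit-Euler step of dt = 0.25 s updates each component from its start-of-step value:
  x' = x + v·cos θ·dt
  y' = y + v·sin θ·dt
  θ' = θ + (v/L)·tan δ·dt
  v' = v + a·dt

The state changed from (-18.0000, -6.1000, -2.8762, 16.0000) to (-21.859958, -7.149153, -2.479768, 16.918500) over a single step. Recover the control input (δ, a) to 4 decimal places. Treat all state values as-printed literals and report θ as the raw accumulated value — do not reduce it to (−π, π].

δ = 0.2890, a = 3.6740

a = (v'−v)/dt = (0.918500)/0.25 = 3.6740
Δθ = θ'−θ = 0.396432;  (v·dt/L) = 16.0000·0.25/3.0 = 1.333333
tan δ = Δθ·L/(v·dt) = 0.297324  →  δ = 0.2890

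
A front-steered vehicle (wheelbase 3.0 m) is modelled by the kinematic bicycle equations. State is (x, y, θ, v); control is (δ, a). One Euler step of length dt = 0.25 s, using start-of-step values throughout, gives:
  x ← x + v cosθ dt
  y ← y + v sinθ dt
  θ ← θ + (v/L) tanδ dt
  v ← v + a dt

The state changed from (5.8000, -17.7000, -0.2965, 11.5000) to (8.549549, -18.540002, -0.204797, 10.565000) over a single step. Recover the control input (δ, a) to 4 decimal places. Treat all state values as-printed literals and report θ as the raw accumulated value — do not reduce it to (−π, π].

δ = 0.0954, a = -3.7400

a = (v'−v)/dt = (-0.935000)/0.25 = -3.7400
Δθ = θ'−θ = 0.091703;  (v·dt/L) = 11.5000·0.25/3.0 = 0.958333
tan δ = Δθ·L/(v·dt) = 0.095690  →  δ = 0.0954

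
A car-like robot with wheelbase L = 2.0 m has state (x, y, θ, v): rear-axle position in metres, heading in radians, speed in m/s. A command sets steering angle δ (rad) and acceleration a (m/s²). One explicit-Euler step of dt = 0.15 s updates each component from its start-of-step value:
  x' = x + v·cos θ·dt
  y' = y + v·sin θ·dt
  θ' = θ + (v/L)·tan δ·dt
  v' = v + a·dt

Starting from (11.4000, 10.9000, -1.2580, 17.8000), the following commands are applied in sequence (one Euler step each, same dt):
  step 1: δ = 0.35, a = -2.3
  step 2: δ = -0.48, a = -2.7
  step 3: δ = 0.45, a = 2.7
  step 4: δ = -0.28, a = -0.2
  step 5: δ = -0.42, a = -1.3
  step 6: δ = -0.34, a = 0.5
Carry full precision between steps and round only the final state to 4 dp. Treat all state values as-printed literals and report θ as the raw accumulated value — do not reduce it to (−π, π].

after step 1 (δ=0.35, a=-2.3): (12.221614, 8.359557, -0.770687, 17.455000)
after step 2 (δ=-0.48, a=-2.7): (14.100031, 6.535610, -1.452232, 17.050000)
after step 3 (δ=0.45, a=2.7): (14.402550, 3.996065, -0.834525, 17.455000)
after step 4 (δ=-0.28, a=-0.2): (16.160783, 2.056001, -1.210970, 17.425000)
after step 5 (δ=-0.42, a=-1.3): (17.081116, -0.390359, -1.794584, 17.230000)
after step 6 (δ=-0.34, a=0.5): (16.507552, -2.910412, -2.251700, 17.305000)

(16.5076, -2.9104, -2.2517, 17.3050)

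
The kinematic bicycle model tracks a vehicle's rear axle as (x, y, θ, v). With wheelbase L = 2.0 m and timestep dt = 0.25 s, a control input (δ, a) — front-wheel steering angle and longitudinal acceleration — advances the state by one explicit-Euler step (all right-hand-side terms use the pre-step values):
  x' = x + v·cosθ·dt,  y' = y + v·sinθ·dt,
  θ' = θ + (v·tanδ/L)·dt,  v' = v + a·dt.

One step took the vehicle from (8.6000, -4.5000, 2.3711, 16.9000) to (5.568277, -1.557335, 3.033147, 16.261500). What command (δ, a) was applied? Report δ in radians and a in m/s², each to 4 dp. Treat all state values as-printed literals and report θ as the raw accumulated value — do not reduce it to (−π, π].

a = (v'−v)/dt = (-0.638500)/0.25 = -2.5540
Δθ = θ'−θ = 0.662047;  (v·dt/L) = 16.9000·0.25/2.0 = 2.112500
tan δ = Δθ·L/(v·dt) = 0.313395  →  δ = 0.3037

δ = 0.3037, a = -2.5540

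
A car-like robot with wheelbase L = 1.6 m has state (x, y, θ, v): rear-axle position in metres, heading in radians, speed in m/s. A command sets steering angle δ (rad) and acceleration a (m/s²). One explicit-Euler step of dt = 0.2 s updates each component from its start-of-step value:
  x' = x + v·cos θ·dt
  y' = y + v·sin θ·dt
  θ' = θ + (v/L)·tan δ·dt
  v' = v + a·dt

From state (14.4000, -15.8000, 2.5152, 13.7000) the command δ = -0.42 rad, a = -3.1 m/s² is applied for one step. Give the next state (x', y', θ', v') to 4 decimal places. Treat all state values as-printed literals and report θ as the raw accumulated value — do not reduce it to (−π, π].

x' = 14.4000 + 13.7000·cos(2.5152)·0.2 = 12.1802
y' = -15.8000 + 13.7000·sin(2.5152)·0.2 = -14.1937
θ' = 2.5152 + (13.7000/1.6)·tan(-0.42)·0.2 = 1.7504
v' = 13.7000 − 3.1000·0.2 = 13.0800

(12.1802, -14.1937, 1.7504, 13.0800)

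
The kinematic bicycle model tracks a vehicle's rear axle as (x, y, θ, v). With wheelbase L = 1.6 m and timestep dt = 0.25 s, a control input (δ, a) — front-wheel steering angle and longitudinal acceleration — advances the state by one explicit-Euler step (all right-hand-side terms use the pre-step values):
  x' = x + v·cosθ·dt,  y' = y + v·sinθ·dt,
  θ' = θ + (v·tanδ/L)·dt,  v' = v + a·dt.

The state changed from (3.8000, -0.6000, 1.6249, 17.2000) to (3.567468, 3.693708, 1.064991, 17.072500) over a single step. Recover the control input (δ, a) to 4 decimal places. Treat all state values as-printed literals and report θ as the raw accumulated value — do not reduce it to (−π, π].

δ = -0.2054, a = -0.5100

a = (v'−v)/dt = (-0.127500)/0.25 = -0.5100
Δθ = θ'−θ = -0.559909;  (v·dt/L) = 17.2000·0.25/1.6 = 2.687500
tan δ = Δθ·L/(v·dt) = -0.208338  →  δ = -0.2054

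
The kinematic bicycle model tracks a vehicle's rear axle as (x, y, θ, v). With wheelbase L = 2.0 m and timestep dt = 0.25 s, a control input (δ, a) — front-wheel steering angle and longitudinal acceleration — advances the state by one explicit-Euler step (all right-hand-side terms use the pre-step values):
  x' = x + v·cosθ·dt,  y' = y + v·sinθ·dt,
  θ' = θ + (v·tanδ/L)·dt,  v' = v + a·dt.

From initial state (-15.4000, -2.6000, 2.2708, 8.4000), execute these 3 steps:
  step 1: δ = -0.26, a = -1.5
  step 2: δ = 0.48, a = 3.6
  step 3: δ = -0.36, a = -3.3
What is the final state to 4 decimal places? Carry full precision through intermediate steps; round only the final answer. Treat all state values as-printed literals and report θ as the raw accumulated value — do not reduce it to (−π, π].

(-19.3779, 2.1482, 2.0938, 8.1000)

after step 1 (δ=-0.26, a=-1.5): (-16.752863, -0.993836, 1.991477, 8.025000)
after step 2 (δ=0.48, a=3.6): (-17.572180, 0.837491, 2.513715, 8.925000)
after step 3 (δ=-0.36, a=-3.3): (-19.377877, 2.148190, 2.093791, 8.100000)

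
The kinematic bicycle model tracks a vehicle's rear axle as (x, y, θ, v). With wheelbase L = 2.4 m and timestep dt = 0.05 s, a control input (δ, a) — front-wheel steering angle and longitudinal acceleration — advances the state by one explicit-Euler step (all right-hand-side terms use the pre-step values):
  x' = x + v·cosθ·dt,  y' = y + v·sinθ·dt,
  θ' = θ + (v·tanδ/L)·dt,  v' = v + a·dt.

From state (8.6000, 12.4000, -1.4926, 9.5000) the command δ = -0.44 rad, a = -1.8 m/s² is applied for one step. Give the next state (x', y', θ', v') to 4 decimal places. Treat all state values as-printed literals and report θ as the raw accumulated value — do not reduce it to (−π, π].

(8.6371, 11.9265, -1.5858, 9.4100)

x' = 8.6000 + 9.5000·cos(-1.4926)·0.05 = 8.6371
y' = 12.4000 + 9.5000·sin(-1.4926)·0.05 = 11.9265
θ' = -1.4926 + (9.5000/2.4)·tan(-0.44)·0.05 = -1.5858
v' = 9.5000 − 1.8000·0.05 = 9.4100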